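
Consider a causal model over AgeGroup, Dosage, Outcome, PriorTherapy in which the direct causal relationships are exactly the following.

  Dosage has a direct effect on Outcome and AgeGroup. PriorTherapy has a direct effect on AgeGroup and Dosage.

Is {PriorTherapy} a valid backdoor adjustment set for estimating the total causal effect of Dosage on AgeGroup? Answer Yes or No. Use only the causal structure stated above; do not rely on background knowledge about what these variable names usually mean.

Yes

Backdoor paths from Dosage to AgeGroup (paths whose first edge points into Dosage):
  P1: Dosage <- PriorTherapy -> AgeGroup
Condition 1 (no descendant of Dosage in the set): holds — descendants of Dosage are {AgeGroup, Outcome}; none are in {PriorTherapy}.
Condition 2 (every backdoor path blocked by {PriorTherapy}):
  P1: blocked at fork node PriorTherapy ∈ conditioning set.
{PriorTherapy} satisfies the backdoor criterion.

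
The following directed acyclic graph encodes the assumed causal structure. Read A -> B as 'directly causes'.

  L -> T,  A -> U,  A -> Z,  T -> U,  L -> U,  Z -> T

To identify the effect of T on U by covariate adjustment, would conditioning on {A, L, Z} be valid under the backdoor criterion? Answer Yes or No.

Yes

Backdoor paths from T to U (paths whose first edge points into T):
  P1: T <- L -> U
  P2: T <- Z <- A -> U
Condition 1 (no descendant of T in the set): holds — descendants of T are {U}; none are in {A, L, Z}.
Condition 2 (every backdoor path blocked by {A, L, Z}):
  P1: blocked at fork node L ∈ conditioning set.
  P2: blocked at chain node Z ∈ conditioning set.
{A, L, Z} satisfies the backdoor criterion.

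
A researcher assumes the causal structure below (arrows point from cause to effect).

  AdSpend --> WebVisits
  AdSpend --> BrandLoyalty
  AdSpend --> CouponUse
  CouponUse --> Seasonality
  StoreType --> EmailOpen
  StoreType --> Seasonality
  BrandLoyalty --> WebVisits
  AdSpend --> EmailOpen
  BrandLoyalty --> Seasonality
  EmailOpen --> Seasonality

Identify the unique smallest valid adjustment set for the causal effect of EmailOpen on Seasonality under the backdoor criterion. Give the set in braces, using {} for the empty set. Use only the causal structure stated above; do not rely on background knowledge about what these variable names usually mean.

Variables eligible for adjustment (non-descendants of EmailOpen, excluding EmailOpen and Seasonality): {AdSpend, BrandLoyalty, CouponUse, StoreType, WebVisits}.
Backdoor paths from EmailOpen to Seasonality:
  P1: EmailOpen <- AdSpend -> BrandLoyalty -> Seasonality
  P2: EmailOpen <- AdSpend -> CouponUse -> Seasonality
  P3: EmailOpen <- AdSpend -> WebVisits <- BrandLoyalty -> Seasonality
  P4: EmailOpen <- StoreType -> Seasonality
The empty set is not sufficient: P1 (EmailOpen <- AdSpend -> BrandLoyalty -> Seasonality) has no collider blocking it and no conditioned non-collider, so it is open.
Try {AdSpend, StoreType}:
  P1: blocked at fork node AdSpend ∈ conditioning set.
  P2: blocked at fork node AdSpend ∈ conditioning set.
  P3: blocked at fork node AdSpend ∈ conditioning set.
  P4: blocked at fork node StoreType ∈ conditioning set.
{AdSpend, StoreType} contains no descendant of EmailOpen and blocks every backdoor path.
Every element of {AdSpend, StoreType} is needed (dropping AdSpend leaves P1 open; dropping StoreType leaves P4 open), so no proper subset is valid.
Among all size-2 subsets of the eligible variables, only {AdSpend, StoreType} blocks every backdoor path, so it is the unique smallest valid adjustment set.

{AdSpend, StoreType}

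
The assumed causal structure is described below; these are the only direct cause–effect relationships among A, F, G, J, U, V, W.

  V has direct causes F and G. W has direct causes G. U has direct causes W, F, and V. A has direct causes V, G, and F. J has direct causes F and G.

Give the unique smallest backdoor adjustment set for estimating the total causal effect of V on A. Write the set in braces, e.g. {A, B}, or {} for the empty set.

{F, G}

Variables eligible for adjustment (non-descendants of V, excluding V and A): {F, G, J, W}.
Backdoor paths from V to A:
  P1: V <- G -> J <- F -> A
  P2: V <- G -> W -> U <- F -> A
  P3: V <- G -> A
  P4: V <- F -> J <- G -> A
  P5: V <- F -> U <- W <- G -> A
  P6: V <- F -> A
The empty set is not sufficient: P3 (V <- G -> A) has no collider blocking it and no conditioned non-collider, so it is open.
Try {F, G}:
  P1: blocked at fork node G ∈ conditioning set.
  P2: blocked at fork node G ∈ conditioning set.
  P3: blocked at fork node G ∈ conditioning set.
  P4: blocked at fork node F ∈ conditioning set.
  P5: blocked at fork node F ∈ conditioning set.
  P6: blocked at fork node F ∈ conditioning set.
{F, G} contains no descendant of V and blocks every backdoor path.
Every element of {F, G} is needed (dropping F leaves P6 open; dropping G leaves P3 open), so no proper subset is valid.
Among all size-2 subsets of the eligible variables, only {F, G} blocks every backdoor path, so it is the unique smallest valid adjustment set.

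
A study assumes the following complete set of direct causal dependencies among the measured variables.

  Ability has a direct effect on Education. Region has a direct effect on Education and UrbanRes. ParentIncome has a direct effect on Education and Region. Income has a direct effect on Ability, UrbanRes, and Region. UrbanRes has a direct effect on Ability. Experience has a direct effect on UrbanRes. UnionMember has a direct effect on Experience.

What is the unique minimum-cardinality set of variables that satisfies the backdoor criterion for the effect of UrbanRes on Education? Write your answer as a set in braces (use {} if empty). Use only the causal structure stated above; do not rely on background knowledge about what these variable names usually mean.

{Income, Region}

Variables eligible for adjustment (non-descendants of UrbanRes, excluding UrbanRes and Education): {Experience, Income, ParentIncome, Region, UnionMember}.
Backdoor paths from UrbanRes to Education:
  P1: UrbanRes <- Income -> Region <- ParentIncome -> Education
  P2: UrbanRes <- Income -> Region -> Education
  P3: UrbanRes <- Income -> Ability -> Education
  P4: UrbanRes <- Region <- Income -> Ability -> Education
  P5: UrbanRes <- Region <- ParentIncome -> Education
  P6: UrbanRes <- Region -> Education
The empty set is not sufficient: P2 (UrbanRes <- Income -> Region -> Education) has no collider blocking it and no conditioned non-collider, so it is open.
Try {Income, Region}:
  P1: blocked at fork node Income ∈ conditioning set.
  P2: blocked at fork node Income ∈ conditioning set.
  P3: blocked at fork node Income ∈ conditioning set.
  P4: blocked at chain node Region ∈ conditioning set.
  P5: blocked at chain node Region ∈ conditioning set.
  P6: blocked at fork node Region ∈ conditioning set.
{Income, Region} contains no descendant of UrbanRes and blocks every backdoor path.
Every element of {Income, Region} is needed (dropping Income leaves P1 open; dropping Region leaves P5 open), so no proper subset is valid.
Among all size-2 subsets of the eligible variables, only {Income, Region} blocks every backdoor path, so it is the unique smallest valid adjustment set.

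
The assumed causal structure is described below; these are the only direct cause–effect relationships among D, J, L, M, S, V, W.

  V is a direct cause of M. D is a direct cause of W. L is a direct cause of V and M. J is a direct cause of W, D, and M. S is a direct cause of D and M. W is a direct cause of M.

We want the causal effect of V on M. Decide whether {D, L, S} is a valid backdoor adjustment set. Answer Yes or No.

Yes

Backdoor paths from V to M (paths whose first edge points into V):
  P1: V <- L -> M
Condition 1 (no descendant of V in the set): holds — descendants of V are {M}; none are in {D, L, S}.
Condition 2 (every backdoor path blocked by {D, L, S}):
  P1: blocked at fork node L ∈ conditioning set.
{D, L, S} satisfies the backdoor criterion.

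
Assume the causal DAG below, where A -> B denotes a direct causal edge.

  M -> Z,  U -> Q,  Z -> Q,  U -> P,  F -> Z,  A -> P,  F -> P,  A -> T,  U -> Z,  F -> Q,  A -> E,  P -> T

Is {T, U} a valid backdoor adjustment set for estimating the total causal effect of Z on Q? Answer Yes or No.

No

Backdoor paths from Z to Q (paths whose first edge points into Z):
  P1: Z <- U -> P <- F -> Q
  P2: Z <- U -> Q
  P3: Z <- F -> P <- U -> Q
  P4: Z <- F -> Q
Condition 1 (no descendant of Z in the set): holds — descendants of Z are {Q}; none are in {T, U}.
Condition 2 (every backdoor path blocked by {T, U}):
  P1: blocked at fork node U ∈ conditioning set.
  P2: blocked at fork node U ∈ conditioning set.
  P3: blocked at fork node U ∈ conditioning set.
  P4: open — no interior node is in the conditioning set.
{T, U} does not satisfy the backdoor criterion.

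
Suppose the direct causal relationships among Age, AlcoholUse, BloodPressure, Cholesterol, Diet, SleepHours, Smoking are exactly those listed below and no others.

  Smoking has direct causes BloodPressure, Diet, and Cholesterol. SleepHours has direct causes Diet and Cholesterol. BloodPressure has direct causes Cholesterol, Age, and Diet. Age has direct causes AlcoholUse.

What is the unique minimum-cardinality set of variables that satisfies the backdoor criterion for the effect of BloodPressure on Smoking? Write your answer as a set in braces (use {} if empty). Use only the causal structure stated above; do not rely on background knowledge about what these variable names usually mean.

Variables eligible for adjustment (non-descendants of BloodPressure, excluding BloodPressure and Smoking): {Age, AlcoholUse, Cholesterol, Diet, SleepHours}.
Backdoor paths from BloodPressure to Smoking:
  P1: BloodPressure <- Diet -> SleepHours <- Cholesterol -> Smoking
  P2: BloodPressure <- Diet -> Smoking
  P3: BloodPressure <- Cholesterol -> SleepHours <- Diet -> Smoking
  P4: BloodPressure <- Cholesterol -> Smoking
The empty set is not sufficient: P2 (BloodPressure <- Diet -> Smoking) has no collider blocking it and no conditioned non-collider, so it is open.
Try {Cholesterol, Diet}:
  P1: blocked at fork node Diet ∈ conditioning set.
  P2: blocked at fork node Diet ∈ conditioning set.
  P3: blocked at fork node Cholesterol ∈ conditioning set.
  P4: blocked at fork node Cholesterol ∈ conditioning set.
{Cholesterol, Diet} contains no descendant of BloodPressure and blocks every backdoor path.
Every element of {Cholesterol, Diet} is needed (dropping Cholesterol leaves P4 open; dropping Diet leaves P2 open), so no proper subset is valid.
Among all size-2 subsets of the eligible variables, only {Cholesterol, Diet} blocks every backdoor path, so it is the unique smallest valid adjustment set.

{Cholesterol, Diet}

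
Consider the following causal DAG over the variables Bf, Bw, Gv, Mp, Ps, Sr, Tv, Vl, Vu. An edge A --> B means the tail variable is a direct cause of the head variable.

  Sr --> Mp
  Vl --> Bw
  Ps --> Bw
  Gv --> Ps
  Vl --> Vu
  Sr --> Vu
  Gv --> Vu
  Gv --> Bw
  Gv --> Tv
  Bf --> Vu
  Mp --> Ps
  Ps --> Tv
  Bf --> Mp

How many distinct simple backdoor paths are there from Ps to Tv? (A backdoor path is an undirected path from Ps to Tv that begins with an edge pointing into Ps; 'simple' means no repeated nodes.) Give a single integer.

A backdoor path from Ps to Tv is any simple undirected path whose first edge points into Ps (i.e. leaves Ps via a parent).
Parents of Ps: {Gv, Mp}.
Enumerating:
  P1: Ps <- Gv -> Tv
  P2: Ps <- Mp <- Bf -> Vu <- Gv -> Tv
  P3: Ps <- Mp <- Bf -> Vu <- Vl -> Bw <- Gv -> Tv
  P4: Ps <- Mp <- Sr -> Vu <- Gv -> Tv
  P5: Ps <- Mp <- Sr -> Vu <- Vl -> Bw <- Gv -> Tv
That exhausts the simple backdoor paths. Count: 5.

5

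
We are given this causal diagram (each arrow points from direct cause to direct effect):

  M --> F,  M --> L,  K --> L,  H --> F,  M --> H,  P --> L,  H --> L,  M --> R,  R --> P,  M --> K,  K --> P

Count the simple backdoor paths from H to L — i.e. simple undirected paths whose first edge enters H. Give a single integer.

A backdoor path from H to L is any simple undirected path whose first edge points into H (i.e. leaves H via a parent).
Parents of H: {M}.
Enumerating:
  P1: H <- M -> K -> P -> L
  P2: H <- M -> K -> L
  P3: H <- M -> R -> P <- K -> L
  P4: H <- M -> R -> P -> L
  P5: H <- M -> L
That exhausts the simple backdoor paths. Count: 5.

5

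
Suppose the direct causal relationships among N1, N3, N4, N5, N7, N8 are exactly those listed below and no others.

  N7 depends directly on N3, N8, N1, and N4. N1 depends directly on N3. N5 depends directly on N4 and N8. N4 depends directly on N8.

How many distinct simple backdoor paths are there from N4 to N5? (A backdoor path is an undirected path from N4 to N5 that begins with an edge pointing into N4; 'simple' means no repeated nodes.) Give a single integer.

1

A backdoor path from N4 to N5 is any simple undirected path whose first edge points into N4 (i.e. leaves N4 via a parent).
Parents of N4: {N8}.
Enumerating:
  P1: N4 <- N8 -> N5
That exhausts the simple backdoor paths. Count: 1.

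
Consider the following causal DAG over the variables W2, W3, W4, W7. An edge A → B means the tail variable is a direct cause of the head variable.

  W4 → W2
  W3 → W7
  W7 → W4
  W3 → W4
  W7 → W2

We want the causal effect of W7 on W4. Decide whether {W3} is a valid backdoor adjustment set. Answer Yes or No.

Backdoor paths from W7 to W4 (paths whose first edge points into W7):
  P1: W7 <- W3 -> W4
Condition 1 (no descendant of W7 in the set): holds — descendants of W7 are {W2, W4}; none are in {W3}.
Condition 2 (every backdoor path blocked by {W3}):
  P1: blocked at fork node W3 ∈ conditioning set.
{W3} satisfies the backdoor criterion.

Yes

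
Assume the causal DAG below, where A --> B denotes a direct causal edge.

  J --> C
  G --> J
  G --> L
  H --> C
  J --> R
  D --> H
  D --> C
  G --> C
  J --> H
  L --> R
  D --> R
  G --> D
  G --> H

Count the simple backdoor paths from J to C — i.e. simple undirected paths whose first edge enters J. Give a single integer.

A backdoor path from J to C is any simple undirected path whose first edge points into J (i.e. leaves J via a parent).
Parents of J: {G}.
Enumerating:
  P1: J <- G -> D -> H -> C
  P2: J <- G -> D -> C
  P3: J <- G -> H <- D -> C
  P4: J <- G -> H -> C
  P5: J <- G -> C
  P6: J <- G -> L -> R <- D -> H -> C
  P7: J <- G -> L -> R <- D -> C
That exhausts the simple backdoor paths. Count: 7.

7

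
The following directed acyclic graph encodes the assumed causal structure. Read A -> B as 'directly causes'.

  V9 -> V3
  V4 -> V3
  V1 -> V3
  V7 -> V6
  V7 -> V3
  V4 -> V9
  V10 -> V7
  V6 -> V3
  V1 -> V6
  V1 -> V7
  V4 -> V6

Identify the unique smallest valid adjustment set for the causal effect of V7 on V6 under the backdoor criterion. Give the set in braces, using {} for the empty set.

{V1}

Variables eligible for adjustment (non-descendants of V7, excluding V7 and V6): {V1, V10, V4, V9}.
Backdoor paths from V7 to V6:
  P1: V7 <- V1 -> V6
  P2: V7 <- V1 -> V3 <- V4 -> V6
  P3: V7 <- V1 -> V3 <- V9 <- V4 -> V6
  P4: V7 <- V1 -> V3 <- V6
The empty set is not sufficient: P1 (V7 <- V1 -> V6) has no collider blocking it and no conditioned non-collider, so it is open.
Try {V1}:
  P1: blocked at fork node V1 ∈ conditioning set.
  P2: blocked at fork node V1 ∈ conditioning set.
  P3: blocked at fork node V1 ∈ conditioning set.
  P4: blocked at fork node V1 ∈ conditioning set.
{V1} contains no descendant of V7 and blocks every backdoor path.
No other singleton works — e.g. {V10} leaves P1 open — so {V1} is the unique smallest valid adjustment set.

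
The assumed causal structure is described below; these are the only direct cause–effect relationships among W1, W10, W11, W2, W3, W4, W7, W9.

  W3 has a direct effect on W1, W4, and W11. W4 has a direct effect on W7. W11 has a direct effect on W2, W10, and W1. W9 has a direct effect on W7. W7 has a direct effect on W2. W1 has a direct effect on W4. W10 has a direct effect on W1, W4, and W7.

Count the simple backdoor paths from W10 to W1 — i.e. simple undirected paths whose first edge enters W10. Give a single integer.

A backdoor path from W10 to W1 is any simple undirected path whose first edge points into W10 (i.e. leaves W10 via a parent).
Parents of W10: {W11}.
Enumerating:
  P1: W10 <- W11 <- W3 -> W1
  P2: W10 <- W11 <- W3 -> W4 <- W1
  P3: W10 <- W11 -> W1
  P4: W10 <- W11 -> W2 <- W7 <- W4 <- W3 -> W1
  P5: W10 <- W11 -> W2 <- W7 <- W4 <- W1
That exhausts the simple backdoor paths. Count: 5.

5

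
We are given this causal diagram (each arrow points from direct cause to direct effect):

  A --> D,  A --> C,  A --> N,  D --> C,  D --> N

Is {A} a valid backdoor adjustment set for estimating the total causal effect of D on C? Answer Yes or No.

Backdoor paths from D to C (paths whose first edge points into D):
  P1: D <- A -> C
Condition 1 (no descendant of D in the set): holds — descendants of D are {C, N}; none are in {A}.
Condition 2 (every backdoor path blocked by {A}):
  P1: blocked at fork node A ∈ conditioning set.
{A} satisfies the backdoor criterion.

Yes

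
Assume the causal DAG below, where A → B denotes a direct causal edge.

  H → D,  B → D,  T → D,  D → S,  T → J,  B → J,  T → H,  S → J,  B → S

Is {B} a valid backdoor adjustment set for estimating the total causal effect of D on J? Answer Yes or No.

Backdoor paths from D to J (paths whose first edge points into D):
  P1: D <- T -> J
  P2: D <- H <- T -> J
  P3: D <- B -> S -> J
  P4: D <- B -> J
Condition 1 (no descendant of D in the set): holds — descendants of D are {J, S}; none are in {B}.
Condition 2 (every backdoor path blocked by {B}):
  P1: open — no interior node is in the conditioning set.
  P2: open — no interior node is in the conditioning set.
  P3: blocked at fork node B ∈ conditioning set.
  P4: blocked at fork node B ∈ conditioning set.
{B} does not satisfy the backdoor criterion.

No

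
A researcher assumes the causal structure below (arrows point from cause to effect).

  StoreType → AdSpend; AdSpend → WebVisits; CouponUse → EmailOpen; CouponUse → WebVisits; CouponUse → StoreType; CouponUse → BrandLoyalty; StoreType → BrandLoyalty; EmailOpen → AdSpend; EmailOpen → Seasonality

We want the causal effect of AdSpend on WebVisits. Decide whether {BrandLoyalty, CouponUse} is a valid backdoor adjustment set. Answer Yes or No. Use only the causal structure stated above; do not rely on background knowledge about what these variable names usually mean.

Backdoor paths from AdSpend to WebVisits (paths whose first edge points into AdSpend):
  P1: AdSpend <- EmailOpen <- CouponUse -> WebVisits
  P2: AdSpend <- StoreType <- CouponUse -> WebVisits
  P3: AdSpend <- StoreType -> BrandLoyalty <- CouponUse -> WebVisits
Condition 1 (no descendant of AdSpend in the set): holds — descendants of AdSpend are {WebVisits}; none are in {BrandLoyalty, CouponUse}.
Condition 2 (every backdoor path blocked by {BrandLoyalty, CouponUse}):
  P1: blocked at fork node CouponUse ∈ conditioning set.
  P2: blocked at fork node CouponUse ∈ conditioning set.
  P3: blocked at fork node CouponUse ∈ conditioning set.
{BrandLoyalty, CouponUse} satisfies the backdoor criterion.

Yes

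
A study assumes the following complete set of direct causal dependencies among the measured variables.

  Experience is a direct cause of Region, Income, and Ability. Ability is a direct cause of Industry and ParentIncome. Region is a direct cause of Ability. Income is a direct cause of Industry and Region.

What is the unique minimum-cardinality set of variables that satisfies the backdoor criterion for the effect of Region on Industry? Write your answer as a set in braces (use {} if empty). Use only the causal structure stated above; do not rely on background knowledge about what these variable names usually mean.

Variables eligible for adjustment (non-descendants of Region, excluding Region and Industry): {Experience, Income}.
Backdoor paths from Region to Industry:
  P1: Region <- Experience -> Income -> Industry
  P2: Region <- Experience -> Ability -> Industry
  P3: Region <- Income <- Experience -> Ability -> Industry
  P4: Region <- Income -> Industry
The empty set is not sufficient: P1 (Region <- Experience -> Income -> Industry) has no collider blocking it and no conditioned non-collider, so it is open.
Try {Experience, Income}:
  P1: blocked at fork node Experience ∈ conditioning set.
  P2: blocked at fork node Experience ∈ conditioning set.
  P3: blocked at chain node Income ∈ conditioning set.
  P4: blocked at fork node Income ∈ conditioning set.
{Experience, Income} contains no descendant of Region and blocks every backdoor path.
Every element of {Experience, Income} is needed (dropping Experience leaves P2 open; dropping Income leaves P4 open), so no proper subset is valid.
Among all size-2 subsets of the eligible variables, only {Experience, Income} blocks every backdoor path, so it is the unique smallest valid adjustment set.

{Experience, Income}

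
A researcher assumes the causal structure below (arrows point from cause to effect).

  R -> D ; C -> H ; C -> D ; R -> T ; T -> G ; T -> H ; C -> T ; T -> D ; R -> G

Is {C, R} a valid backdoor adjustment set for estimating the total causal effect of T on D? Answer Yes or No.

Yes

Backdoor paths from T to D (paths whose first edge points into T):
  P1: T <- R -> D
  P2: T <- C -> D
Condition 1 (no descendant of T in the set): holds — descendants of T are {D, G, H}; none are in {C, R}.
Condition 2 (every backdoor path blocked by {C, R}):
  P1: blocked at fork node R ∈ conditioning set.
  P2: blocked at fork node C ∈ conditioning set.
{C, R} satisfies the backdoor criterion.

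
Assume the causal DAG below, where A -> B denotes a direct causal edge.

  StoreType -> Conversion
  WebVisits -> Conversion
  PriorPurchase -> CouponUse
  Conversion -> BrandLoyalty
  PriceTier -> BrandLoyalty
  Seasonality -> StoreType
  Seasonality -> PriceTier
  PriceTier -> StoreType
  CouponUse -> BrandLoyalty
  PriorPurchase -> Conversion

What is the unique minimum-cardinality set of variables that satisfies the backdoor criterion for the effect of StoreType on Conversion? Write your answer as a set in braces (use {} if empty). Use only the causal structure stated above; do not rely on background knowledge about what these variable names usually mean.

Variables eligible for adjustment (non-descendants of StoreType, excluding StoreType and Conversion): {CouponUse, PriceTier, PriorPurchase, Seasonality, WebVisits}.
Backdoor paths from StoreType to Conversion:
  P1: StoreType <- Seasonality -> PriceTier -> BrandLoyalty <- CouponUse <- PriorPurchase -> Conversion
  P2: StoreType <- Seasonality -> PriceTier -> BrandLoyalty <- Conversion
  P3: StoreType <- PriceTier -> BrandLoyalty <- CouponUse <- PriorPurchase -> Conversion
  P4: StoreType <- PriceTier -> BrandLoyalty <- Conversion
Each backdoor path contains an unconditioned collider, so every path is already blocked with the empty conditioning set:
  P1: blocked at collider BrandLoyalty (neither it nor any descendant is in the conditioning set).
  P2: blocked at collider BrandLoyalty (neither it nor any descendant is in the conditioning set).
  P3: blocked at collider BrandLoyalty (neither it nor any descendant is in the conditioning set).
  P4: blocked at collider BrandLoyalty (neither it nor any descendant is in the conditioning set).
The empty set is therefore the unique smallest valid set.

{}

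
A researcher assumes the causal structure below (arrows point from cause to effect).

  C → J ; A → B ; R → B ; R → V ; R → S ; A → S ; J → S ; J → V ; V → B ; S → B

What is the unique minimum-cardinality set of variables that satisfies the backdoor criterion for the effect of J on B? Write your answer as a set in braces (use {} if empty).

Variables eligible for adjustment (non-descendants of J, excluding J and B): {A, C, R}.
Backdoor paths from J to B:
  (none)
With no backdoor paths the empty set already satisfies the criterion, and it is trivially minimal.

{}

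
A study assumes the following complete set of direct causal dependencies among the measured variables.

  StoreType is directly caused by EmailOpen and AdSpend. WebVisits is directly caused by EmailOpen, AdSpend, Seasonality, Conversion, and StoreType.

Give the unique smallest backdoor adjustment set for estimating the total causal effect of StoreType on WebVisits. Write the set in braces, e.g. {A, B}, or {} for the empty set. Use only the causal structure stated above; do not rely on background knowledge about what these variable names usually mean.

Variables eligible for adjustment (non-descendants of StoreType, excluding StoreType and WebVisits): {AdSpend, Conversion, EmailOpen, Seasonality}.
Backdoor paths from StoreType to WebVisits:
  P1: StoreType <- AdSpend -> WebVisits
  P2: StoreType <- EmailOpen -> WebVisits
The empty set is not sufficient: P1 (StoreType <- AdSpend -> WebVisits) has no collider blocking it and no conditioned non-collider, so it is open.
Try {AdSpend, EmailOpen}:
  P1: blocked at fork node AdSpend ∈ conditioning set.
  P2: blocked at fork node EmailOpen ∈ conditioning set.
{AdSpend, EmailOpen} contains no descendant of StoreType and blocks every backdoor path.
Every element of {AdSpend, EmailOpen} is needed (dropping AdSpend leaves P1 open; dropping EmailOpen leaves P2 open), so no proper subset is valid.
Among all size-2 subsets of the eligible variables, only {AdSpend, EmailOpen} blocks every backdoor path, so it is the unique smallest valid adjustment set.

{AdSpend, EmailOpen}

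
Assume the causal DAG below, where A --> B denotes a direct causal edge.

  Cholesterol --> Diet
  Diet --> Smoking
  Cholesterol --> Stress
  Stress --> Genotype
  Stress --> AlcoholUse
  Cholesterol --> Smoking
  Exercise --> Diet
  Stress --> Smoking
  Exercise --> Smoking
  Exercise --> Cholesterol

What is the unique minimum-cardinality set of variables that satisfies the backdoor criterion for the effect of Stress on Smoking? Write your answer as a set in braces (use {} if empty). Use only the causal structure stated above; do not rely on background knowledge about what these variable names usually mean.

Variables eligible for adjustment (non-descendants of Stress, excluding Stress and Smoking): {Cholesterol, Diet, Exercise}.
Backdoor paths from Stress to Smoking:
  P1: Stress <- Cholesterol <- Exercise -> Diet -> Smoking
  P2: Stress <- Cholesterol <- Exercise -> Smoking
  P3: Stress <- Cholesterol -> Diet <- Exercise -> Smoking
  P4: Stress <- Cholesterol -> Diet -> Smoking
  P5: Stress <- Cholesterol -> Smoking
The empty set is not sufficient: P1 (Stress <- Cholesterol <- Exercise -> Diet -> Smoking) has no collider blocking it and no conditioned non-collider, so it is open.
Try {Cholesterol}:
  P1: blocked at chain node Cholesterol ∈ conditioning set.
  P2: blocked at chain node Cholesterol ∈ conditioning set.
  P3: blocked at fork node Cholesterol ∈ conditioning set.
  P4: blocked at fork node Cholesterol ∈ conditioning set.
  P5: blocked at fork node Cholesterol ∈ conditioning set.
{Cholesterol} contains no descendant of Stress and blocks every backdoor path.
No other singleton works — e.g. {Exercise} leaves P4 open — so {Cholesterol} is the unique smallest valid adjustment set.

{Cholesterol}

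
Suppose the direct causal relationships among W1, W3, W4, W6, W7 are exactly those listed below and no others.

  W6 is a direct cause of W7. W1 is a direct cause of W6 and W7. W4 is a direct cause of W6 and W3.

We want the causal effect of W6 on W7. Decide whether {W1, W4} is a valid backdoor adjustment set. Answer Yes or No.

Yes

Backdoor paths from W6 to W7 (paths whose first edge points into W6):
  P1: W6 <- W1 -> W7
Condition 1 (no descendant of W6 in the set): holds — descendants of W6 are {W7}; none are in {W1, W4}.
Condition 2 (every backdoor path blocked by {W1, W4}):
  P1: blocked at fork node W1 ∈ conditioning set.
{W1, W4} satisfies the backdoor criterion.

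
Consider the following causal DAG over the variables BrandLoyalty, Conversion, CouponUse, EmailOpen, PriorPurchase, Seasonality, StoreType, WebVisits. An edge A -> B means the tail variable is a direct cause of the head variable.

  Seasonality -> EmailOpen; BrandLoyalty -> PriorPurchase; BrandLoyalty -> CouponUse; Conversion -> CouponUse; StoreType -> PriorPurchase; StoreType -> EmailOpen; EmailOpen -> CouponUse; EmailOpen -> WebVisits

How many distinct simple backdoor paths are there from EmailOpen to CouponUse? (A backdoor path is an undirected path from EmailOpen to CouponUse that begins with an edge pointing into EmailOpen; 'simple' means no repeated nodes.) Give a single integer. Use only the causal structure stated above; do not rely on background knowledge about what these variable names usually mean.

1

A backdoor path from EmailOpen to CouponUse is any simple undirected path whose first edge points into EmailOpen (i.e. leaves EmailOpen via a parent).
Parents of EmailOpen: {Seasonality, StoreType}.
Enumerating:
  P1: EmailOpen <- StoreType -> PriorPurchase <- BrandLoyalty -> CouponUse
That exhausts the simple backdoor paths. Count: 1.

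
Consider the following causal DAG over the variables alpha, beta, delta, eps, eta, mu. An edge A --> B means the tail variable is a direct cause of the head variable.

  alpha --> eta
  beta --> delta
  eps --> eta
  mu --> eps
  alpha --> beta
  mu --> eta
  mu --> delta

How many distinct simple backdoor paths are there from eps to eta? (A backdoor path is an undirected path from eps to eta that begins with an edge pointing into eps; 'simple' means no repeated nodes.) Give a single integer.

A backdoor path from eps to eta is any simple undirected path whose first edge points into eps (i.e. leaves eps via a parent).
Parents of eps: {mu}.
Enumerating:
  P1: eps <- mu -> delta <- beta <- alpha -> eta
  P2: eps <- mu -> eta
That exhausts the simple backdoor paths. Count: 2.

2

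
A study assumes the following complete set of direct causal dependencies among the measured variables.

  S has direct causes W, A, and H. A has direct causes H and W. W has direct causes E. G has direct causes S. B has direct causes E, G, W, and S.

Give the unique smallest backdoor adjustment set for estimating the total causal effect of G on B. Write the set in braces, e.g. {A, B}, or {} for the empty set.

Variables eligible for adjustment (non-descendants of G, excluding G and B): {A, E, H, S, W}.
Backdoor paths from G to B:
  P1: G <- S <- H -> A <- W <- E -> B
  P2: G <- S <- H -> A <- W -> B
  P3: G <- S <- W <- E -> B
  P4: G <- S <- W -> B
  P5: G <- S <- A <- W <- E -> B
  P6: G <- S <- A <- W -> B
  P7: G <- S -> B
The empty set is not sufficient: P3 (G <- S <- W <- E -> B) has no collider blocking it and no conditioned non-collider, so it is open.
Try {S}:
  P1: blocked at chain node S ∈ conditioning set.
  P2: blocked at chain node S ∈ conditioning set.
  P3: blocked at chain node S ∈ conditioning set.
  P4: blocked at chain node S ∈ conditioning set.
  P5: blocked at chain node S ∈ conditioning set.
  P6: blocked at chain node S ∈ conditioning set.
  P7: blocked at fork node S ∈ conditioning set.
{S} contains no descendant of G and blocks every backdoor path.
No other singleton works — e.g. {H} leaves P3 open — so {S} is the unique smallest valid adjustment set.

{S}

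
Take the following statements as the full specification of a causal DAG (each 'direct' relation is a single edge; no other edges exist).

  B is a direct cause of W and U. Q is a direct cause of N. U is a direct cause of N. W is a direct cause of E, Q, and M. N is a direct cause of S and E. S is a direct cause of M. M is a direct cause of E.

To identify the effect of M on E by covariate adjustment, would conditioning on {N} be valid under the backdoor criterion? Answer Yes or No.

Backdoor paths from M to E (paths whose first edge points into M):
  P1: M <- W <- B -> U -> N -> E
  P2: M <- W -> Q -> N -> E
  P3: M <- W -> E
  P4: M <- S <- N <- U <- B -> W -> E
  P5: M <- S <- N <- Q <- W -> E
  P6: M <- S <- N -> E
Condition 1 (no descendant of M in the set): holds — descendants of M are {E}; none are in {N}.
Condition 2 (every backdoor path blocked by {N}):
  P1: blocked at chain node N ∈ conditioning set.
  P2: blocked at chain node N ∈ conditioning set.
  P3: open — no interior node is in the conditioning set.
  P4: blocked at chain node N ∈ conditioning set.
  P5: blocked at chain node N ∈ conditioning set.
  P6: blocked at fork node N ∈ conditioning set.
{N} does not satisfy the backdoor criterion.

No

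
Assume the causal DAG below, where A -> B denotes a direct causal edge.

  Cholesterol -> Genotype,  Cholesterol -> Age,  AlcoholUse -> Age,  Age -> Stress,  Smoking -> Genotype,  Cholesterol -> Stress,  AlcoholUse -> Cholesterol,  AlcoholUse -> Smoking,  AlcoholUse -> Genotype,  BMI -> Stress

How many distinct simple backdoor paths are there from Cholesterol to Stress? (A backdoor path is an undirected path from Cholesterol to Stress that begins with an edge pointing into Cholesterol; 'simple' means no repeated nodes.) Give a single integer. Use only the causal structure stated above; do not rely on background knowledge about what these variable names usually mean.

1

A backdoor path from Cholesterol to Stress is any simple undirected path whose first edge points into Cholesterol (i.e. leaves Cholesterol via a parent).
Parents of Cholesterol: {AlcoholUse}.
Enumerating:
  P1: Cholesterol <- AlcoholUse -> Age -> Stress
That exhausts the simple backdoor paths. Count: 1.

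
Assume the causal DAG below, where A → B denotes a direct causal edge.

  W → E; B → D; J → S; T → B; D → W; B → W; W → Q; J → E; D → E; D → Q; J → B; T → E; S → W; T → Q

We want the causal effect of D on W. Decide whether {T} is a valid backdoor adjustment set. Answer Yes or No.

Backdoor paths from D to W (paths whose first edge points into D):
  P1: D <- B <- J -> S -> W
  P2: D <- B <- J -> E <- T -> Q <- W
  P3: D <- B <- J -> E <- W
  P4: D <- B <- T -> E <- J -> S -> W
  P5: D <- B <- T -> E <- W
  P6: D <- B <- T -> Q <- W
  P7: D <- B -> W
Condition 1 (no descendant of D in the set): holds — descendants of D are {E, Q, W}; none are in {T}.
Condition 2 (every backdoor path blocked by {T}):
  P1: open — no interior node is in the conditioning set.
  P2: blocked at collider E (neither it nor any descendant is in the conditioning set).
  P3: blocked at collider E (neither it nor any descendant is in the conditioning set).
  P4: blocked at fork node T ∈ conditioning set.
  P5: blocked at fork node T ∈ conditioning set.
  P6: blocked at fork node T ∈ conditioning set.
  P7: open — no interior node is in the conditioning set.
{T} does not satisfy the backdoor criterion.

No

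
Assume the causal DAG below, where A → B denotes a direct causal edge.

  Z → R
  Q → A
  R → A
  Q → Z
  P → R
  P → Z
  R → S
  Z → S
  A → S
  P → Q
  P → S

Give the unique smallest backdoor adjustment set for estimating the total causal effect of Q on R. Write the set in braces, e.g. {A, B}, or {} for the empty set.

Variables eligible for adjustment (non-descendants of Q, excluding Q and R): {P}.
Backdoor paths from Q to R:
  P1: Q <- P -> Z -> R
  P2: Q <- P -> Z -> S <- R
  P3: Q <- P -> Z -> S <- A <- R
  P4: Q <- P -> R
  P5: Q <- P -> S <- Z -> R
  P6: Q <- P -> S <- R
  P7: Q <- P -> S <- A <- R
The empty set is not sufficient: P1 (Q <- P -> Z -> R) has no collider blocking it and no conditioned non-collider, so it is open.
Try {P}:
  P1: blocked at fork node P ∈ conditioning set.
  P2: blocked at fork node P ∈ conditioning set.
  P3: blocked at fork node P ∈ conditioning set.
  P4: blocked at fork node P ∈ conditioning set.
  P5: blocked at fork node P ∈ conditioning set.
  P6: blocked at fork node P ∈ conditioning set.
  P7: blocked at fork node P ∈ conditioning set.
{P} contains no descendant of Q and blocks every backdoor path.
{P} is the unique smallest valid adjustment set.

{P}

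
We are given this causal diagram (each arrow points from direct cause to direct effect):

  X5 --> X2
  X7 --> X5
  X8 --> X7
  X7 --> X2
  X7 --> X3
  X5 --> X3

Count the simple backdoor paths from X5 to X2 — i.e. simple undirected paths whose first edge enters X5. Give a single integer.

1

A backdoor path from X5 to X2 is any simple undirected path whose first edge points into X5 (i.e. leaves X5 via a parent).
Parents of X5: {X7}.
Enumerating:
  P1: X5 <- X7 -> X2
That exhausts the simple backdoor paths. Count: 1.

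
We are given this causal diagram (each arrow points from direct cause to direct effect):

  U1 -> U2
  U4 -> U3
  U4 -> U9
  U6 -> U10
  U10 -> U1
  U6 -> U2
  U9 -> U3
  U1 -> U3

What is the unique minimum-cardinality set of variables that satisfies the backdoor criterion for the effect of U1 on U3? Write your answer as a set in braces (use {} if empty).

Variables eligible for adjustment (non-descendants of U1, excluding U1 and U3): {U10, U4, U6, U9}.
Backdoor paths from U1 to U3:
  (none)
With no backdoor paths the empty set already satisfies the criterion, and it is trivially minimal.

{}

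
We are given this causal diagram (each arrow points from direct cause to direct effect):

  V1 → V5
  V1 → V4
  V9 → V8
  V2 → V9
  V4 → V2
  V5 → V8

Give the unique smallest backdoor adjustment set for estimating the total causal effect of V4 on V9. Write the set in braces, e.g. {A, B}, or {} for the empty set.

{}

Variables eligible for adjustment (non-descendants of V4, excluding V4 and V9): {V1, V5}.
Backdoor paths from V4 to V9:
  P1: V4 <- V1 -> V5 -> V8 <- V9
Each backdoor path contains an unconditioned collider, so every path is already blocked with the empty conditioning set:
  P1: blocked at collider V8 (neither it nor any descendant is in the conditioning set).
The empty set is therefore the unique smallest valid set.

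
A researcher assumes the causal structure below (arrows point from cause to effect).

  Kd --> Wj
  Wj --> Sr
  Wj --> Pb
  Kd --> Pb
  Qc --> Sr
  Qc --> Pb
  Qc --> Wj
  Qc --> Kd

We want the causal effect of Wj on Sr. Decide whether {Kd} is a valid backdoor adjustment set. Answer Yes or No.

Backdoor paths from Wj to Sr (paths whose first edge points into Wj):
  P1: Wj <- Qc -> Sr
  P2: Wj <- Kd <- Qc -> Sr
  P3: Wj <- Kd -> Pb <- Qc -> Sr
Condition 1 (no descendant of Wj in the set): holds — descendants of Wj are {Pb, Sr}; none are in {Kd}.
Condition 2 (every backdoor path blocked by {Kd}):
  P1: open — no interior node is in the conditioning set.
  P2: blocked at chain node Kd ∈ conditioning set.
  P3: blocked at fork node Kd ∈ conditioning set.
{Kd} does not satisfy the backdoor criterion.

No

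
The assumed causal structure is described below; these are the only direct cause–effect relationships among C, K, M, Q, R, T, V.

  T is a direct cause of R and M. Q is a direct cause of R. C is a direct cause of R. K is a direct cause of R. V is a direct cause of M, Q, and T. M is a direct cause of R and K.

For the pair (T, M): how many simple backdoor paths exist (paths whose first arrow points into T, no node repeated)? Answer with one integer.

3

A backdoor path from T to M is any simple undirected path whose first edge points into T (i.e. leaves T via a parent).
Parents of T: {V}.
Enumerating:
  P1: T <- V -> M
  P2: T <- V -> Q -> R <- M
  P3: T <- V -> Q -> R <- K <- M
That exhausts the simple backdoor paths. Count: 3.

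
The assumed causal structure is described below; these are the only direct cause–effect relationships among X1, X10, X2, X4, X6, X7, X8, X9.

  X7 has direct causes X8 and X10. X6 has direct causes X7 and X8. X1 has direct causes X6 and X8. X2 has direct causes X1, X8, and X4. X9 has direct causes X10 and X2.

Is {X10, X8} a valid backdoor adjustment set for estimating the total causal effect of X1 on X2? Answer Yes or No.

Yes

Backdoor paths from X1 to X2 (paths whose first edge points into X1):
  P1: X1 <- X8 -> X7 <- X10 -> X9 <- X2
  P2: X1 <- X8 -> X6 <- X7 <- X10 -> X9 <- X2
  P3: X1 <- X8 -> X2
  P4: X1 <- X6 <- X8 -> X7 <- X10 -> X9 <- X2
  P5: X1 <- X6 <- X8 -> X2
  P6: X1 <- X6 <- X7 <- X10 -> X9 <- X2
  P7: X1 <- X6 <- X7 <- X8 -> X2
Condition 1 (no descendant of X1 in the set): holds — descendants of X1 are {X2, X9}; none are in {X10, X8}.
Condition 2 (every backdoor path blocked by {X10, X8}):
  P1: blocked at fork node X8 ∈ conditioning set.
  P2: blocked at fork node X8 ∈ conditioning set.
  P3: blocked at fork node X8 ∈ conditioning set.
  P4: blocked at fork node X8 ∈ conditioning set.
  P5: blocked at fork node X8 ∈ conditioning set.
  P6: blocked at fork node X10 ∈ conditioning set.
  P7: blocked at fork node X8 ∈ conditioning set.
{X10, X8} satisfies the backdoor criterion.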